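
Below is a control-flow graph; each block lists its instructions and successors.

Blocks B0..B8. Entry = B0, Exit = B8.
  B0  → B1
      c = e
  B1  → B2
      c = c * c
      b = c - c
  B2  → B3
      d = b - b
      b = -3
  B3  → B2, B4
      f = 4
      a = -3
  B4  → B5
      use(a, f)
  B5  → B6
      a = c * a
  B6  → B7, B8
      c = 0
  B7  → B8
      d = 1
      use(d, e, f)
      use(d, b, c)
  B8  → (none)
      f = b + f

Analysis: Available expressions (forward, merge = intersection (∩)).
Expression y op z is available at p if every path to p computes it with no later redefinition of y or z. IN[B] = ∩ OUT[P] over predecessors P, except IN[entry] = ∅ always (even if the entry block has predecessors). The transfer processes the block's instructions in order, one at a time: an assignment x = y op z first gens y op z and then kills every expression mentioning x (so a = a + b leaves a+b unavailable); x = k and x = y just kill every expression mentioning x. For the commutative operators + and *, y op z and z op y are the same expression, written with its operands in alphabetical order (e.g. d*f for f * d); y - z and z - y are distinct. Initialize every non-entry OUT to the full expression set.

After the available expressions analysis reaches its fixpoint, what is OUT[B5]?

Answer: {c-c}

Trace:
Per-block solution:
  B0: | IN={} | OUT={}
  B1: | IN={} | OUT={c-c}
  B2: | IN={c-c} | OUT={c-c}
  B3: | IN={c-c} | OUT={c-c}
  B4: | IN={c-c} | OUT={c-c}
  B5: | IN={c-c} | OUT={c-c}
  B6: | IN={c-c} | OUT={}
  B7: | IN={} | OUT={}
  B8: | IN={} | OUT={}

Merge at B5: IN[B5] = OUT[B4] = {c-c}
Applying B5's transfer function to that IN value gives OUT[B5] (row B5 above).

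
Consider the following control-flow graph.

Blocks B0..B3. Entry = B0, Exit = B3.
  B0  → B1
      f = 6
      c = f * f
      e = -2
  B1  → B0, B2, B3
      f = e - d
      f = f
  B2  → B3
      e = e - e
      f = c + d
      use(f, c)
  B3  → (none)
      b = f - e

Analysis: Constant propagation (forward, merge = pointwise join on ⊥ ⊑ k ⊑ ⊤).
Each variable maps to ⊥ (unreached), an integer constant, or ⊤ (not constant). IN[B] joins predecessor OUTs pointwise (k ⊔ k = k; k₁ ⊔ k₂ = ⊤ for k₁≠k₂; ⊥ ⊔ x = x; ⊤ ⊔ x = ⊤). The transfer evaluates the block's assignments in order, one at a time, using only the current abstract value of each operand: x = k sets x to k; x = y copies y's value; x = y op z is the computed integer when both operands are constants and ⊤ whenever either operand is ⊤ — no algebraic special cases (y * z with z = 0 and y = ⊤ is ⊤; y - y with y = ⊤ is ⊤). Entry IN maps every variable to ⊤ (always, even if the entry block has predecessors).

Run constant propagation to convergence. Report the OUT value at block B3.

Fixpoint table:
  B0:  IN=(all ⊤)  OUT={c:36, e:-2, f:6; rest ⊤}
  B1:  IN={c:36, e:-2, f:6; rest ⊤}  OUT={c:36, e:-2; rest ⊤}
  B2:  IN={c:36, e:-2; rest ⊤}  OUT={c:36, e:0; rest ⊤}
  B3:  IN={c:36; rest ⊤}  OUT={c:36; rest ⊤}

Merge at B3: IN[B3] = OUT[B1] ⊔ OUT[B2] = {a: ⊤, b: ⊤, c: 36, d: ⊤, e: ⊤, f: ⊤}
Applying B3's transfer function to that IN value gives OUT[B3] (row B3 above).

Answer: {a: ⊤, b: ⊤, c: 36, d: ⊤, e: ⊤, f: ⊤}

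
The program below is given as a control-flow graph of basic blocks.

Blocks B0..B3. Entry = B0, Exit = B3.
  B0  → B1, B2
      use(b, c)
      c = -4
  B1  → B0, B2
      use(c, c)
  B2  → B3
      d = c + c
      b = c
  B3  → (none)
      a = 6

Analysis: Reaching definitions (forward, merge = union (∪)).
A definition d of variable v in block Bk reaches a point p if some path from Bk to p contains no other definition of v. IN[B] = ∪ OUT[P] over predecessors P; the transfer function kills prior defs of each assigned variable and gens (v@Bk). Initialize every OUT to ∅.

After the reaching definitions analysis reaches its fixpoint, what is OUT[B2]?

Answer: {b@B2, c@B0, d@B2}

Working:
Fixpoint table:
  B0:   IN={c@B0}   OUT={c@B0}
  B1:   IN={c@B0}   OUT={c@B0}
  B2:   IN={c@B0}   OUT={b@B2, c@B0, d@B2}
  B3:   IN={b@B2, c@B0, d@B2}   OUT={a@B3, b@B2, c@B0, d@B2}

Merge at B2: IN[B2] = OUT[B0] ⊔ OUT[B1] = {c@B0}
Applying B2's transfer function to that IN value gives OUT[B2] (row B2 above).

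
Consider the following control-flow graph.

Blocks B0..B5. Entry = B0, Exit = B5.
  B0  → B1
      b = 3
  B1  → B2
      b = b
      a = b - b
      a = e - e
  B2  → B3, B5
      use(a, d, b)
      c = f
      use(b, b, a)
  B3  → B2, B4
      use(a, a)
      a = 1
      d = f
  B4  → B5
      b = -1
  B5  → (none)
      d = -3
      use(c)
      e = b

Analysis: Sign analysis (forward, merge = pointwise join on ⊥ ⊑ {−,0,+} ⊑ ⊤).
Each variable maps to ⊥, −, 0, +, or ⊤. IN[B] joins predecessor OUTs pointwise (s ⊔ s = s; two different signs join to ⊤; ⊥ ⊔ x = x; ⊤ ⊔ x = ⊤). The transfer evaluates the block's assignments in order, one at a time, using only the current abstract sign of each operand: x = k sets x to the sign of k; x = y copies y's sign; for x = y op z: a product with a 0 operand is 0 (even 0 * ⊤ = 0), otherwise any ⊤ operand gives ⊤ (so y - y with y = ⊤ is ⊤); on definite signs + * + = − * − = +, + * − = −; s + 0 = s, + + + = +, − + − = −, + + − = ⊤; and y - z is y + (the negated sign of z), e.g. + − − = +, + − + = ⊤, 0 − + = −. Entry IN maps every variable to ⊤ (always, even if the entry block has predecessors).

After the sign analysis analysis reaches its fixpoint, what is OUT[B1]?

Per-block solution:
  B0:  IN=(all ⊤)  OUT={b:+; rest ⊤}
  B1:  IN={b:+; rest ⊤}  OUT={b:+; rest ⊤}
  B2:  IN={b:+; rest ⊤}  OUT={b:+; rest ⊤}
  B3:  IN={b:+; rest ⊤}  OUT={a:+, b:+; rest ⊤}
  B4:  IN={a:+, b:+; rest ⊤}  OUT={a:+, b:-; rest ⊤}
  B5:  IN=(all ⊤)  OUT={d:-; rest ⊤}

Merge at B1: IN[B1] = OUT[B0] = {a: ⊤, b: +, c: ⊤, d: ⊤, e: ⊤, f: ⊤}
Applying B1's transfer function to that IN value gives OUT[B1] (row B1 above).

Answer: {a: ⊤, b: +, c: ⊤, d: ⊤, e: ⊤, f: ⊤}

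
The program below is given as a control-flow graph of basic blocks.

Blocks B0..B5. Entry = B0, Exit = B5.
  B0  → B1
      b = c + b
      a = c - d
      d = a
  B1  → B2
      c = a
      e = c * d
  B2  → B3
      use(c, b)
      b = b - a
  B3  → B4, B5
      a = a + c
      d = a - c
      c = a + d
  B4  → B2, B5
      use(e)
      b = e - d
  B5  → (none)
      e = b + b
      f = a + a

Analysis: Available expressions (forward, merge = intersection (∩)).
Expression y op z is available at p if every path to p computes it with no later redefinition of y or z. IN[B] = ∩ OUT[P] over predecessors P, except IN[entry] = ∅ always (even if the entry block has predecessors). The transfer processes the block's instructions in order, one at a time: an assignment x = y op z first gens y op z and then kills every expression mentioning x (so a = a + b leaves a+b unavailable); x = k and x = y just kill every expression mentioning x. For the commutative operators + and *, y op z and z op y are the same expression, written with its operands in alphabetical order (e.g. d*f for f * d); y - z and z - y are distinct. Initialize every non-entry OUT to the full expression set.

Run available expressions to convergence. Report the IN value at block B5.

Answer: {a+d}

Derivation:
Converged values:
  B0:  IN={}  OUT={}
  B1:  IN={}  OUT={c*d}
  B2:  IN={}  OUT={}
  B3:  IN={}  OUT={a+d}
  B4:  IN={a+d}  OUT={a+d, e-d}
  B5:  IN={a+d}  OUT={a+a, a+d, b+b}

Merge at B5: IN[B5] = OUT[B3] ∩ OUT[B4] = {a+d}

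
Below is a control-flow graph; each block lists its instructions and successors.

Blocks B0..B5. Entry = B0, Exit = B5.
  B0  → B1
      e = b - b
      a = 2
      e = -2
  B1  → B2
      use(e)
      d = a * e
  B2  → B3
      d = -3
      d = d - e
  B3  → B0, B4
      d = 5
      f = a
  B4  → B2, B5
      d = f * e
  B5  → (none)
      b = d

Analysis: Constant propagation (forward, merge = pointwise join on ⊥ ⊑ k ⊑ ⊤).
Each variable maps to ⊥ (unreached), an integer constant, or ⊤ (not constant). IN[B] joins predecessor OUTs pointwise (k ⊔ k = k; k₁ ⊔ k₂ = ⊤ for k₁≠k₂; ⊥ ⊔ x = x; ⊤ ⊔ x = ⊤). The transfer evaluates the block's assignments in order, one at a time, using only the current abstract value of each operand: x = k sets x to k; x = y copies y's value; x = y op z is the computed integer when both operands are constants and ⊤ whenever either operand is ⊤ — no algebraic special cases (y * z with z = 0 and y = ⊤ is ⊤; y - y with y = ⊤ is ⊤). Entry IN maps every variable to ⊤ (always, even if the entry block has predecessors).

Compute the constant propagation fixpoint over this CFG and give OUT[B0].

Per-block solution:
  B0:   IN=(all ⊤)   OUT={a:2, e:-2; rest ⊤}
  B1:   IN={a:2, e:-2; rest ⊤}   OUT={a:2, d:-4, e:-2; rest ⊤}
  B2:   IN={a:2, d:-4, e:-2; rest ⊤}   OUT={a:2, d:-1, e:-2; rest ⊤}
  B3:   IN={a:2, d:-1, e:-2; rest ⊤}   OUT={a:2, d:5, e:-2, f:2; rest ⊤}
  B4:   IN={a:2, d:5, e:-2, f:2; rest ⊤}   OUT={a:2, d:-4, e:-2, f:2; rest ⊤}
  B5:   IN={a:2, d:-4, e:-2, f:2; rest ⊤}   OUT={a:2, b:-4, d:-4, e:-2, f:2; rest ⊤}

Merge at B0 (entry node, so the boundary value (all ⊤) is joined with the incoming edge(s)): IN[B0] = (all ⊤) ⊔ OUT[B3] = {a: ⊤, b: ⊤, c: ⊤, d: ⊤, e: ⊤, f: ⊤}
Applying B0's transfer function to that IN value gives OUT[B0] (row B0 above).

Answer: {a: 2, b: ⊤, c: ⊤, d: ⊤, e: -2, f: ⊤}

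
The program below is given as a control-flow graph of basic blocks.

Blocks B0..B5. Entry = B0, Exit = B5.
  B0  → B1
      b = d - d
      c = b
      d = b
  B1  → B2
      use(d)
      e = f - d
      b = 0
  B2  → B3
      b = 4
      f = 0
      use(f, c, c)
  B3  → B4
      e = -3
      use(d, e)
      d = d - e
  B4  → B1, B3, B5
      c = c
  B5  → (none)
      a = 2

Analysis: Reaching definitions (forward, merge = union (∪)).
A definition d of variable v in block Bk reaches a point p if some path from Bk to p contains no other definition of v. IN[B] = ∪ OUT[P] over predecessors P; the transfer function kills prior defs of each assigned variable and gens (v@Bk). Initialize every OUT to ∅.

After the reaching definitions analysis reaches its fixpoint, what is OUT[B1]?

Answer: {b@B1, c@B0, c@B4, d@B0, d@B3, e@B1, f@B2}

Working:
Converged values:
  B0: | IN={} | OUT={b@B0, c@B0, d@B0}
  B1: | IN={b@B0, b@B2, c@B0, c@B4, d@B0, d@B3, e@B3, f@B2} | OUT={b@B1, c@B0, c@B4, d@B0, d@B3, e@B1, f@B2}
  B2: | IN={b@B1, c@B0, c@B4, d@B0, d@B3, e@B1, f@B2} | OUT={b@B2, c@B0, c@B4, d@B0, d@B3, e@B1, f@B2}
  B3: | IN={b@B2, c@B0, c@B4, d@B0, d@B3, e@B1, e@B3, f@B2} | OUT={b@B2, c@B0, c@B4, d@B3, e@B3, f@B2}
  B4: | IN={b@B2, c@B0, c@B4, d@B3, e@B3, f@B2} | OUT={b@B2, c@B4, d@B3, e@B3, f@B2}
  B5: | IN={b@B2, c@B4, d@B3, e@B3, f@B2} | OUT={a@B5, b@B2, c@B4, d@B3, e@B3, f@B2}

Merge at B1: IN[B1] = OUT[B0] ⊔ OUT[B4] = {b@B0, b@B2, c@B0, c@B4, d@B0, d@B3, e@B3, f@B2}
Applying B1's transfer function to that IN value gives OUT[B1] (row B1 above).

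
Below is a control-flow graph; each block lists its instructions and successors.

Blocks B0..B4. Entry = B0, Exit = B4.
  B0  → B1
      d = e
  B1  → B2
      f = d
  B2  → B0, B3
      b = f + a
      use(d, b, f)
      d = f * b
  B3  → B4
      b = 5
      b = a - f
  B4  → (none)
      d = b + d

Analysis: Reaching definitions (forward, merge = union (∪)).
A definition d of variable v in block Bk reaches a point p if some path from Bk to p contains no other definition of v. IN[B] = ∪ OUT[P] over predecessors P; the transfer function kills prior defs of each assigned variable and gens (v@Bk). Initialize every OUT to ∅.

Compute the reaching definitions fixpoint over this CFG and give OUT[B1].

Fixpoint table:
  B0:   IN={b@B2, d@B2, f@B1}   OUT={b@B2, d@B0, f@B1}
  B1:   IN={b@B2, d@B0, f@B1}   OUT={b@B2, d@B0, f@B1}
  B2:   IN={b@B2, d@B0, f@B1}   OUT={b@B2, d@B2, f@B1}
  B3:   IN={b@B2, d@B2, f@B1}   OUT={b@B3, d@B2, f@B1}
  B4:   IN={b@B3, d@B2, f@B1}   OUT={b@B3, d@B4, f@B1}

Merge at B1: IN[B1] = OUT[B0] = {b@B2, d@B0, f@B1}
Applying B1's transfer function to that IN value gives OUT[B1] (row B1 above).

Answer: {b@B2, d@B0, f@B1}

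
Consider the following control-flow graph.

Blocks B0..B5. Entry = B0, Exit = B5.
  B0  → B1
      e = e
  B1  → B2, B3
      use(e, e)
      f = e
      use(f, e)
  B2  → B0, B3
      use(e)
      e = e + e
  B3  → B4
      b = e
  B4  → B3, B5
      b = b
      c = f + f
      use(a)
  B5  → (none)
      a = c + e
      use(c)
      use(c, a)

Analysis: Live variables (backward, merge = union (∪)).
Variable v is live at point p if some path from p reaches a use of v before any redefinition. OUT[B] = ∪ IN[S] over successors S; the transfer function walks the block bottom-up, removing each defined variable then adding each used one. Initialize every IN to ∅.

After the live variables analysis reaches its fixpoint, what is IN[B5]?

Answer: {c, e}

Trace:
Per-block solution:
  B0: | IN={a, e} | OUT={a, e}
  B1: | IN={a, e} | OUT={a, e, f}
  B2: | IN={a, e, f} | OUT={a, e, f}
  B3: | IN={a, e, f} | OUT={a, b, e, f}
  B4: | IN={a, b, e, f} | OUT={a, c, e, f}
  B5: | IN={c, e} | OUT={}

B5 is the boundary node: OUT[B5] = {}
Applying B5's transfer function to that OUT value gives IN[B5] (row B5 above).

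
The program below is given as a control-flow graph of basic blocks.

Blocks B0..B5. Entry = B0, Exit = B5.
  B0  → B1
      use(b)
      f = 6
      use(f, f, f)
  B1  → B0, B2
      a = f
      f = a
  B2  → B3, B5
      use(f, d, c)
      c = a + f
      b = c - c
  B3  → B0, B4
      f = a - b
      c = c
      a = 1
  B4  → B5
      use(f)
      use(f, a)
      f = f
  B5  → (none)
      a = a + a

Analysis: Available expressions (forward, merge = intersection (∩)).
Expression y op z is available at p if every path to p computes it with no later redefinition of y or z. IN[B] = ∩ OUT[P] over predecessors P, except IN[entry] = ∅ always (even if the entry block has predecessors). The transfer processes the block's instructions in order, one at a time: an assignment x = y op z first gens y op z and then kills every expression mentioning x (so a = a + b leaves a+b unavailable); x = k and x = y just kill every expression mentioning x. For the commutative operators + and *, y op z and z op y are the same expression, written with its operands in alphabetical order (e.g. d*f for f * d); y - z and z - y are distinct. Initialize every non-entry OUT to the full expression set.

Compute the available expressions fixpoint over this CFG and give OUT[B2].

Fixpoint table:
  B0:   IN={}   OUT={}
  B1:   IN={}   OUT={}
  B2:   IN={}   OUT={a+f, c-c}
  B3:   IN={a+f, c-c}   OUT={}
  B4:   IN={}   OUT={}
  B5:   IN={}   OUT={}

Merge at B2: IN[B2] = OUT[B1] = {}
Applying B2's transfer function to that IN value gives OUT[B2] (row B2 above).

Answer: {a+f, c-c}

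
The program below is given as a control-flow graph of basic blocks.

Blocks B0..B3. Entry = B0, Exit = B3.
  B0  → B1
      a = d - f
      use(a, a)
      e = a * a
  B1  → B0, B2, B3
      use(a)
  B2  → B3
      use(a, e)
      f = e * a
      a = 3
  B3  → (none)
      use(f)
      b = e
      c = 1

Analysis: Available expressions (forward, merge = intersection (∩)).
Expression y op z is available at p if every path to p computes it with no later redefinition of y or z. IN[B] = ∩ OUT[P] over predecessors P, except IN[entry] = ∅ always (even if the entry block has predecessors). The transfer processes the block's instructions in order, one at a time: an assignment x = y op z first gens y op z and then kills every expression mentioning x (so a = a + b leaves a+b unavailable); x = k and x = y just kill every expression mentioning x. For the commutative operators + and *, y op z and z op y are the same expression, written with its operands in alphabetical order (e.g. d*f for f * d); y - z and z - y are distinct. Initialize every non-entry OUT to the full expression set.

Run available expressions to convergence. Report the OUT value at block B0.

Answer: {a*a, d-f}

Working:
Per-block solution:
  B0: | IN={} | OUT={a*a, d-f}
  B1: | IN={a*a, d-f} | OUT={a*a, d-f}
  B2: | IN={a*a, d-f} | OUT={}
  B3: | IN={} | OUT={}

Merge at B0 (entry node, so the boundary value {} is joined with the incoming edge(s)): IN[B0] = {} ∩ OUT[B1] = {}
Applying B0's transfer function to that IN value gives OUT[B0] (row B0 above).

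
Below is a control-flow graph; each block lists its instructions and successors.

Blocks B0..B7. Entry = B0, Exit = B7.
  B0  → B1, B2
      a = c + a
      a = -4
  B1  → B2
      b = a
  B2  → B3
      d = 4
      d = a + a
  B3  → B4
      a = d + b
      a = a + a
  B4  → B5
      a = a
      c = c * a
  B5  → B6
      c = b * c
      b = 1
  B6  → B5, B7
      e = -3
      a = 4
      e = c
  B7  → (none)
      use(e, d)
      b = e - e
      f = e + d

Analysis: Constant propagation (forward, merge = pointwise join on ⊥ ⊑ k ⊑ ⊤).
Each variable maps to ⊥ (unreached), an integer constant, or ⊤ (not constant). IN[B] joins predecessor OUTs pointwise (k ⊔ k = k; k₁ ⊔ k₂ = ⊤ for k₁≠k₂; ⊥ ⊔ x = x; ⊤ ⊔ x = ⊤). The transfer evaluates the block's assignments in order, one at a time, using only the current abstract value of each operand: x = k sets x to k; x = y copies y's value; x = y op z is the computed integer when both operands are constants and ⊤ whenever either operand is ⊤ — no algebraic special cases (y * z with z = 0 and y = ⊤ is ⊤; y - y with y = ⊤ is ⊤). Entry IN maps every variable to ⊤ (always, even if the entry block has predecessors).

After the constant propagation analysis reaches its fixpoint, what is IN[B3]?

Answer: {a: -4, b: ⊤, c: ⊤, d: -8, e: ⊤, f: ⊤}

Derivation:
Per-block solution:
  B0:  IN=(all ⊤)  OUT={a:-4; rest ⊤}
  B1:  IN={a:-4; rest ⊤}  OUT={a:-4, b:-4; rest ⊤}
  B2:  IN={a:-4; rest ⊤}  OUT={a:-4, d:-8; rest ⊤}
  B3:  IN={a:-4, d:-8; rest ⊤}  OUT={d:-8; rest ⊤}
  B4:  IN={d:-8; rest ⊤}  OUT={d:-8; rest ⊤}
  B5:  IN={d:-8; rest ⊤}  OUT={b:1, d:-8; rest ⊤}
  B6:  IN={b:1, d:-8; rest ⊤}  OUT={a:4, b:1, d:-8; rest ⊤}
  B7:  IN={a:4, b:1, d:-8; rest ⊤}  OUT={a:4, d:-8; rest ⊤}

Merge at B3: IN[B3] = OUT[B2] = {a: -4, b: ⊤, c: ⊤, d: -8, e: ⊤, f: ⊤}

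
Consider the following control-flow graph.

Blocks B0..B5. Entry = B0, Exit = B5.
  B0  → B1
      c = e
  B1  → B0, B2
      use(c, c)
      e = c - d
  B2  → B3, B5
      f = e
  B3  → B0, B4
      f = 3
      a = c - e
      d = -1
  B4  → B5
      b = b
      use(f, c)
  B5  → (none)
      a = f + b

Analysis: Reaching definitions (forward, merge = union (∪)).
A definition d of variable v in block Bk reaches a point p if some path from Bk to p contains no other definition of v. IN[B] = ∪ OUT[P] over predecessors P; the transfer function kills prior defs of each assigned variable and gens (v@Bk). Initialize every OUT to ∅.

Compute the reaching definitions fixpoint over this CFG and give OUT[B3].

Answer: {a@B3, c@B0, d@B3, e@B1, f@B3}

Working:
Converged values:
  B0: | IN={a@B3, c@B0, d@B3, e@B1, f@B3} | OUT={a@B3, c@B0, d@B3, e@B1, f@B3}
  B1: | IN={a@B3, c@B0, d@B3, e@B1, f@B3} | OUT={a@B3, c@B0, d@B3, e@B1, f@B3}
  B2: | IN={a@B3, c@B0, d@B3, e@B1, f@B3} | OUT={a@B3, c@B0, d@B3, e@B1, f@B2}
  B3: | IN={a@B3, c@B0, d@B3, e@B1, f@B2} | OUT={a@B3, c@B0, d@B3, e@B1, f@B3}
  B4: | IN={a@B3, c@B0, d@B3, e@B1, f@B3} | OUT={a@B3, b@B4, c@B0, d@B3, e@B1, f@B3}
  B5: | IN={a@B3, b@B4, c@B0, d@B3, e@B1, f@B2, f@B3} | OUT={a@B5, b@B4, c@B0, d@B3, e@B1, f@B2, f@B3}

Merge at B3: IN[B3] = OUT[B2] = {a@B3, c@B0, d@B3, e@B1, f@B2}
Applying B3's transfer function to that IN value gives OUT[B3] (row B3 above).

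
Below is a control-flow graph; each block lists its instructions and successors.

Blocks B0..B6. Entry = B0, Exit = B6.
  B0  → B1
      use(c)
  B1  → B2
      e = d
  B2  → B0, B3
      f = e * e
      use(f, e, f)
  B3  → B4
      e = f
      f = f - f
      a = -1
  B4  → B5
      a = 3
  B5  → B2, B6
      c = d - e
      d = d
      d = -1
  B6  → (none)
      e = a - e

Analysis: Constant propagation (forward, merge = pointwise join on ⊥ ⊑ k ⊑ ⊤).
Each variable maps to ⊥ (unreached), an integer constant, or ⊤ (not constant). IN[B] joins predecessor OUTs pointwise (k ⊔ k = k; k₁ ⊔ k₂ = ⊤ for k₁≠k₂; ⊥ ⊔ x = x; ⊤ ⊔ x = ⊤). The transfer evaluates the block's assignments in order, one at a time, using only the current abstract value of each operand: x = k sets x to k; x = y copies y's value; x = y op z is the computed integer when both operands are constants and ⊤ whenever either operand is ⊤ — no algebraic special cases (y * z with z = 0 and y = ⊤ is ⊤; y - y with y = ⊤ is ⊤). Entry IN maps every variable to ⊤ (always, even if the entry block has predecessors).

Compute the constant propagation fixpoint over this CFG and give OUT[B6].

Converged values:
  B0: | IN=(all ⊤) | OUT=(all ⊤)
  B1: | IN=(all ⊤) | OUT=(all ⊤)
  B2: | IN=(all ⊤) | OUT=(all ⊤)
  B3: | IN=(all ⊤) | OUT={a:-1; rest ⊤}
  B4: | IN={a:-1; rest ⊤} | OUT={a:3; rest ⊤}
  B5: | IN={a:3; rest ⊤} | OUT={a:3, d:-1; rest ⊤}
  B6: | IN={a:3, d:-1; rest ⊤} | OUT={a:3, d:-1; rest ⊤}

Merge at B6: IN[B6] = OUT[B5] = {a: 3, b: ⊤, c: ⊤, d: -1, e: ⊤, f: ⊤}
Applying B6's transfer function to that IN value gives OUT[B6] (row B6 above).

Answer: {a: 3, b: ⊤, c: ⊤, d: -1, e: ⊤, f: ⊤}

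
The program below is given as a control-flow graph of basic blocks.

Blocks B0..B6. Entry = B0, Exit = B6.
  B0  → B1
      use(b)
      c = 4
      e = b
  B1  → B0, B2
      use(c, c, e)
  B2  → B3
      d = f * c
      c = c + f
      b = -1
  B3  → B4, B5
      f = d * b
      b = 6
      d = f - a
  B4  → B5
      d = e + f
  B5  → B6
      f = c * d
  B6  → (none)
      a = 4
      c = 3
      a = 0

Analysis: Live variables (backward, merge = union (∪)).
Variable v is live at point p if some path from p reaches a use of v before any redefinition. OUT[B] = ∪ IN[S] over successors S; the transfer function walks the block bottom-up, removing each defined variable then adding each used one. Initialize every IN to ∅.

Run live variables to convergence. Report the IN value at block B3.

Answer: {a, b, c, d, e}

Trace:
Converged values:
  B0: | IN={a, b, f} | OUT={a, b, c, e, f}
  B1: | IN={a, b, c, e, f} | OUT={a, b, c, e, f}
  B2: | IN={a, c, e, f} | OUT={a, b, c, d, e}
  B3: | IN={a, b, c, d, e} | OUT={c, d, e, f}
  B4: | IN={c, e, f} | OUT={c, d}
  B5: | IN={c, d} | OUT={}
  B6: | IN={} | OUT={}

Merge at B3: OUT[B3] = IN[B4] ⊔ IN[B5] = {c, d, e, f}
Applying B3's transfer function to that OUT value gives IN[B3] (row B3 above).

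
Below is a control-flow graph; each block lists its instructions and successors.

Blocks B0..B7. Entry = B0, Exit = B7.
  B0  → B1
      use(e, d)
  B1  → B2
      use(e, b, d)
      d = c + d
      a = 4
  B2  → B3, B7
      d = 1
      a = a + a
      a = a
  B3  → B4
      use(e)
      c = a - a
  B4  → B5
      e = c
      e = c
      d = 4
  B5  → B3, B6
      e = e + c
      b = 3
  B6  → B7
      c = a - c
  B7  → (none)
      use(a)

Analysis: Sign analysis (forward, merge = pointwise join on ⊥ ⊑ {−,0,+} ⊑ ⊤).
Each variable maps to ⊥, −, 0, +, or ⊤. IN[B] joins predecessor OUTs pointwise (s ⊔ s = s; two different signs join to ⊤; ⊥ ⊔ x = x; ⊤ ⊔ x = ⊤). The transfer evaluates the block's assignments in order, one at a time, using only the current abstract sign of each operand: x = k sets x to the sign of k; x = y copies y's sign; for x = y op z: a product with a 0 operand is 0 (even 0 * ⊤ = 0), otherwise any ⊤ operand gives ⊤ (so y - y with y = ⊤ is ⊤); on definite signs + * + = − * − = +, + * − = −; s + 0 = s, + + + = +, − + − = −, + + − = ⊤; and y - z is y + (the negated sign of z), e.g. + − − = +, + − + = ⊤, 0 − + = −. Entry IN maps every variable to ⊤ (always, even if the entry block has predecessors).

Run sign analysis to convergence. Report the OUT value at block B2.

Answer: {a: +, b: ⊤, c: ⊤, d: +, e: ⊤, f: ⊤}

Trace:
Converged values:
  B0:  IN=(all ⊤)  OUT=(all ⊤)
  B1:  IN=(all ⊤)  OUT={a:+; rest ⊤}
  B2:  IN={a:+; rest ⊤}  OUT={a:+, d:+; rest ⊤}
  B3:  IN={a:+, d:+; rest ⊤}  OUT={a:+, d:+; rest ⊤}
  B4:  IN={a:+, d:+; rest ⊤}  OUT={a:+, d:+; rest ⊤}
  B5:  IN={a:+, d:+; rest ⊤}  OUT={a:+, b:+, d:+; rest ⊤}
  B6:  IN={a:+, b:+, d:+; rest ⊤}  OUT={a:+, b:+, d:+; rest ⊤}
  B7:  IN={a:+, d:+; rest ⊤}  OUT={a:+, d:+; rest ⊤}

Merge at B2: IN[B2] = OUT[B1] = {a: +, b: ⊤, c: ⊤, d: ⊤, e: ⊤, f: ⊤}
Applying B2's transfer function to that IN value gives OUT[B2] (row B2 above).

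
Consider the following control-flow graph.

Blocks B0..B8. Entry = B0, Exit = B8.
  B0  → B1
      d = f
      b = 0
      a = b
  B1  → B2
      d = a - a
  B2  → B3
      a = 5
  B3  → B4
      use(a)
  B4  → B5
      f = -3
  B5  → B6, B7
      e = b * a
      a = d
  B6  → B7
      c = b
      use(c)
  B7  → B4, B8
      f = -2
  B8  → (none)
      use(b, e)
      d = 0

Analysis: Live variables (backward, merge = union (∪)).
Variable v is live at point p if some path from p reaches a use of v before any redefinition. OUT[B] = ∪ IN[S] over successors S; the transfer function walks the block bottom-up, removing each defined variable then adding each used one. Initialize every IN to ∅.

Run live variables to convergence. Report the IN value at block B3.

Fixpoint table:
  B0:   IN={f}   OUT={a, b}
  B1:   IN={a, b}   OUT={b, d}
  B2:   IN={b, d}   OUT={a, b, d}
  B3:   IN={a, b, d}   OUT={a, b, d}
  B4:   IN={a, b, d}   OUT={a, b, d}
  B5:   IN={a, b, d}   OUT={a, b, d, e}
  B6:   IN={a, b, d, e}   OUT={a, b, d, e}
  B7:   IN={a, b, d, e}   OUT={a, b, d, e}
  B8:   IN={b, e}   OUT={}

Merge at B3: OUT[B3] = IN[B4] = {a, b, d}
Applying B3's transfer function to that OUT value gives IN[B3] (row B3 above).

Answer: {a, b, d}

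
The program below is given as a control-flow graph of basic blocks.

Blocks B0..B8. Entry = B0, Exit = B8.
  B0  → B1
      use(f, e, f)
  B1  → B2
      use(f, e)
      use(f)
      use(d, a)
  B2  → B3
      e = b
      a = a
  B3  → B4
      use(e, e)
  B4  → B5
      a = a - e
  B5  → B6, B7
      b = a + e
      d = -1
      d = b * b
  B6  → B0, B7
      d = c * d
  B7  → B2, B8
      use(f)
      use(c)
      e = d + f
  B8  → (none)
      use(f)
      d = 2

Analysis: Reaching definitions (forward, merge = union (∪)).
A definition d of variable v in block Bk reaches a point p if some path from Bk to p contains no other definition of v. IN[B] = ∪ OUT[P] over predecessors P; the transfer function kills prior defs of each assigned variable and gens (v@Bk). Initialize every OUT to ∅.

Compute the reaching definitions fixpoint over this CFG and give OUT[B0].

Answer: {a@B4, b@B5, d@B6, e@B2}

Trace:
Per-block solution:
  B0: | IN={a@B4, b@B5, d@B6, e@B2} | OUT={a@B4, b@B5, d@B6, e@B2}
  B1: | IN={a@B4, b@B5, d@B6, e@B2} | OUT={a@B4, b@B5, d@B6, e@B2}
  B2: | IN={a@B4, b@B5, d@B5, d@B6, e@B2, e@B7} | OUT={a@B2, b@B5, d@B5, d@B6, e@B2}
  B3: | IN={a@B2, b@B5, d@B5, d@B6, e@B2} | OUT={a@B2, b@B5, d@B5, d@B6, e@B2}
  B4: | IN={a@B2, b@B5, d@B5, d@B6, e@B2} | OUT={a@B4, b@B5, d@B5, d@B6, e@B2}
  B5: | IN={a@B4, b@B5, d@B5, d@B6, e@B2} | OUT={a@B4, b@B5, d@B5, e@B2}
  B6: | IN={a@B4, b@B5, d@B5, e@B2} | OUT={a@B4, b@B5, d@B6, e@B2}
  B7: | IN={a@B4, b@B5, d@B5, d@B6, e@B2} | OUT={a@B4, b@B5, d@B5, d@B6, e@B7}
  B8: | IN={a@B4, b@B5, d@B5, d@B6, e@B7} | OUT={a@B4, b@B5, d@B8, e@B7}

Merge at B0 (entry node, so the boundary value {} is joined with the incoming edge(s)): IN[B0] = {} ⊔ OUT[B6] = {a@B4, b@B5, d@B6, e@B2}
Applying B0's transfer function to that IN value gives OUT[B0] (row B0 above).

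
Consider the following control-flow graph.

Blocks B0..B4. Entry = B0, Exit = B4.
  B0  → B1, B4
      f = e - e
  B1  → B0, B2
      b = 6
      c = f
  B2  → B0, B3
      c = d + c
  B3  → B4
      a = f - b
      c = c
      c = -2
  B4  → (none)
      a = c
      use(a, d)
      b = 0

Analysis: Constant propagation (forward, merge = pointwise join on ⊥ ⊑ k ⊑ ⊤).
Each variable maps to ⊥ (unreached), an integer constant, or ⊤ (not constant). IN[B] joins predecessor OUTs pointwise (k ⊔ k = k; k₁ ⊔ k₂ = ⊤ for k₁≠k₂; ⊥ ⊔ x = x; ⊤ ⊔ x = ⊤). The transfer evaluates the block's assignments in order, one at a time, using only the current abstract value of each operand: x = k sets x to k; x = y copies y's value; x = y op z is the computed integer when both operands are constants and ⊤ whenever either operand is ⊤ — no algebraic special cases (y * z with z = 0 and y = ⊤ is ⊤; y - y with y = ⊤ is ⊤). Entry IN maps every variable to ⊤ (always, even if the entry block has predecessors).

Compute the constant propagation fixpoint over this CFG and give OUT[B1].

Per-block solution:
  B0: | IN=(all ⊤) | OUT=(all ⊤)
  B1: | IN=(all ⊤) | OUT={b:6; rest ⊤}
  B2: | IN={b:6; rest ⊤} | OUT={b:6; rest ⊤}
  B3: | IN={b:6; rest ⊤} | OUT={b:6, c:-2; rest ⊤}
  B4: | IN=(all ⊤) | OUT={b:0; rest ⊤}

Merge at B1: IN[B1] = OUT[B0] = {a: ⊤, b: ⊤, c: ⊤, d: ⊤, e: ⊤, f: ⊤}
Applying B1's transfer function to that IN value gives OUT[B1] (row B1 above).

Answer: {a: ⊤, b: 6, c: ⊤, d: ⊤, e: ⊤, f: ⊤}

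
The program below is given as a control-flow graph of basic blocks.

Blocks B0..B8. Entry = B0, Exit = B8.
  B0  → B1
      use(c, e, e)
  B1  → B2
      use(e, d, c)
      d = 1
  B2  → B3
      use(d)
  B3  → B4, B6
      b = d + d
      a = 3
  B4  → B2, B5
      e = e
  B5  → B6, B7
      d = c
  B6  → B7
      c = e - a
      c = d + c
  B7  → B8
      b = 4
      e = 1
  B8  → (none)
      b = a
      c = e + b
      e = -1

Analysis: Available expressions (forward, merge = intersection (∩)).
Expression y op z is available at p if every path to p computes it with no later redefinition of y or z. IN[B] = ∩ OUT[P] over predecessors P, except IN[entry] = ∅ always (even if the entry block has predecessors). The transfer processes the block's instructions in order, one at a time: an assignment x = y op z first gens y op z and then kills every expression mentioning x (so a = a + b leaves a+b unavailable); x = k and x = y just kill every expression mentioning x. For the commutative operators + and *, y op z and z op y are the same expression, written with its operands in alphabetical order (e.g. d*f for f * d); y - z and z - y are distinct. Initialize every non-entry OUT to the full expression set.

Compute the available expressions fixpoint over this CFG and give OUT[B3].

Converged values:
  B0:  IN={}  OUT={}
  B1:  IN={}  OUT={}
  B2:  IN={}  OUT={}
  B3:  IN={}  OUT={d+d}
  B4:  IN={d+d}  OUT={d+d}
  B5:  IN={d+d}  OUT={}
  B6:  IN={}  OUT={e-a}
  B7:  IN={}  OUT={}
  B8:  IN={}  OUT={}

Merge at B3: IN[B3] = OUT[B2] = {}
Applying B3's transfer function to that IN value gives OUT[B3] (row B3 above).

Answer: {d+d}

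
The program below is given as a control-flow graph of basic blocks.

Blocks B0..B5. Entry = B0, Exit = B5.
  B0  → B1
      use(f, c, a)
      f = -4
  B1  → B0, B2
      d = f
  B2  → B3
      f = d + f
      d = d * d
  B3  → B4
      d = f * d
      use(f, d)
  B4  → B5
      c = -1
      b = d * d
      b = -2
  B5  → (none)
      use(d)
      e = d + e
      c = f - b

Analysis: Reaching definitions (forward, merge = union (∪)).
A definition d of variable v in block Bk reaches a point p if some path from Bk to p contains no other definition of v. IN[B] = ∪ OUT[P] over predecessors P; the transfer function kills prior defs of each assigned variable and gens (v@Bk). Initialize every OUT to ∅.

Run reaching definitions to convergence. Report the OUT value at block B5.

Converged values:
  B0: | IN={d@B1, f@B0} | OUT={d@B1, f@B0}
  B1: | IN={d@B1, f@B0} | OUT={d@B1, f@B0}
  B2: | IN={d@B1, f@B0} | OUT={d@B2, f@B2}
  B3: | IN={d@B2, f@B2} | OUT={d@B3, f@B2}
  B4: | IN={d@B3, f@B2} | OUT={b@B4, c@B4, d@B3, f@B2}
  B5: | IN={b@B4, c@B4, d@B3, f@B2} | OUT={b@B4, c@B5, d@B3, e@B5, f@B2}

Merge at B5: IN[B5] = OUT[B4] = {b@B4, c@B4, d@B3, f@B2}
Applying B5's transfer function to that IN value gives OUT[B5] (row B5 above).

Answer: {b@B4, c@B5, d@B3, e@B5, f@B2}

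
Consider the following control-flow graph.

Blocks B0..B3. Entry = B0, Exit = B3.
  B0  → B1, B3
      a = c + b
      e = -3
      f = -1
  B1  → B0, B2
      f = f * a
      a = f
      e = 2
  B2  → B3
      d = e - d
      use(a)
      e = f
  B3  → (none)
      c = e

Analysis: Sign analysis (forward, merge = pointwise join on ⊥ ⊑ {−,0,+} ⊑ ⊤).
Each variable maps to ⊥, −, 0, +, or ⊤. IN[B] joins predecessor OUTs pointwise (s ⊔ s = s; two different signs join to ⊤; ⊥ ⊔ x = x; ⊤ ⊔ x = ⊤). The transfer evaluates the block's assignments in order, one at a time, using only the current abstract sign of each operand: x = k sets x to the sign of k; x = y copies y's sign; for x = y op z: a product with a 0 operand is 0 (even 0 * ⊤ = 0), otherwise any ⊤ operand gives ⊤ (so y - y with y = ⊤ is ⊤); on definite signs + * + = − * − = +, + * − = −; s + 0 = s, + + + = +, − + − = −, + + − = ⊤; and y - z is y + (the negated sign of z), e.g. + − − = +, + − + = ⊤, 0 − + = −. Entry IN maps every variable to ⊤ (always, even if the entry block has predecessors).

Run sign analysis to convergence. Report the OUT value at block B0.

Fixpoint table:
  B0:   IN=(all ⊤)   OUT={e:-, f:-; rest ⊤}
  B1:   IN={e:-, f:-; rest ⊤}   OUT={e:+; rest ⊤}
  B2:   IN={e:+; rest ⊤}   OUT=(all ⊤)
  B3:   IN=(all ⊤)   OUT=(all ⊤)

Merge at B0 (entry node, so the boundary value (all ⊤) is joined with the incoming edge(s)): IN[B0] = (all ⊤) ⊔ OUT[B1] = {a: ⊤, b: ⊤, c: ⊤, d: ⊤, e: ⊤, f: ⊤}
Applying B0's transfer function to that IN value gives OUT[B0] (row B0 above).

Answer: {a: ⊤, b: ⊤, c: ⊤, d: ⊤, e: -, f: -}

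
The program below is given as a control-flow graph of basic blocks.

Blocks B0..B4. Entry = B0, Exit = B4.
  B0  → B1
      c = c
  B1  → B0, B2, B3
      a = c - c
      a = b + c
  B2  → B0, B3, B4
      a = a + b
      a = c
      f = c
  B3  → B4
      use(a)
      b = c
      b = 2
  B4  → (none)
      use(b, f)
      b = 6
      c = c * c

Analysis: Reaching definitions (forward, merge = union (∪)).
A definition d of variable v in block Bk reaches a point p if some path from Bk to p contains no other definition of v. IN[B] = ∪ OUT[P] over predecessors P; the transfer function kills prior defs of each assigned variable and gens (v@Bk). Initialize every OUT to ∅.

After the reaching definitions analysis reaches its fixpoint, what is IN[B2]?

Converged values:
  B0:   IN={a@B1, a@B2, c@B0, f@B2}   OUT={a@B1, a@B2, c@B0, f@B2}
  B1:   IN={a@B1, a@B2, c@B0, f@B2}   OUT={a@B1, c@B0, f@B2}
  B2:   IN={a@B1, c@B0, f@B2}   OUT={a@B2, c@B0, f@B2}
  B3:   IN={a@B1, a@B2, c@B0, f@B2}   OUT={a@B1, a@B2, b@B3, c@B0, f@B2}
  B4:   IN={a@B1, a@B2, b@B3, c@B0, f@B2}   OUT={a@B1, a@B2, b@B4, c@B4, f@B2}

Merge at B2: IN[B2] = OUT[B1] = {a@B1, c@B0, f@B2}

Answer: {a@B1, c@B0, f@B2}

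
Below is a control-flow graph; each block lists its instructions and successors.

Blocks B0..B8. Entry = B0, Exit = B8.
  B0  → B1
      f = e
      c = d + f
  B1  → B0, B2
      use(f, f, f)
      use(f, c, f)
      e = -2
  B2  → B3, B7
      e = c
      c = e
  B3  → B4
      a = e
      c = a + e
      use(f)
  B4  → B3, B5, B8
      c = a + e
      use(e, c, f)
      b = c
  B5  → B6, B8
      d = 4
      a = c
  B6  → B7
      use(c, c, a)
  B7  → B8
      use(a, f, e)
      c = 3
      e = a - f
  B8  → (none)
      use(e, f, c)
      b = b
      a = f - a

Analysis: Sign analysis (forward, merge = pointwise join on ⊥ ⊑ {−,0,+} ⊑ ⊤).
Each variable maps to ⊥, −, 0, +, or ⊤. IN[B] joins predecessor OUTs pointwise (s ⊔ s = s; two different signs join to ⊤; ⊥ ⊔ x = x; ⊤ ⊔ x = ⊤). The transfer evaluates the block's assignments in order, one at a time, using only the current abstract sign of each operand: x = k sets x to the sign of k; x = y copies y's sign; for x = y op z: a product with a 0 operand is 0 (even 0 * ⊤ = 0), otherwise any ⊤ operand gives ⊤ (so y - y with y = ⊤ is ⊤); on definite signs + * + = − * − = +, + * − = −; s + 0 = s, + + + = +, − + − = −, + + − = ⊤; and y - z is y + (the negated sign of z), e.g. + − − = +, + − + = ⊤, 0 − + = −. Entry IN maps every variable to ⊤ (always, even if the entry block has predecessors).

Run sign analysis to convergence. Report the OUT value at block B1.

Answer: {a: ⊤, b: ⊤, c: ⊤, d: ⊤, e: -, f: ⊤}

Working:
Fixpoint table:
  B0:   IN=(all ⊤)   OUT=(all ⊤)
  B1:   IN=(all ⊤)   OUT={e:-; rest ⊤}
  B2:   IN={e:-; rest ⊤}   OUT=(all ⊤)
  B3:   IN=(all ⊤)   OUT=(all ⊤)
  B4:   IN=(all ⊤)   OUT=(all ⊤)
  B5:   IN=(all ⊤)   OUT={d:+; rest ⊤}
  B6:   IN={d:+; rest ⊤}   OUT={d:+; rest ⊤}
  B7:   IN=(all ⊤)   OUT={c:+; rest ⊤}
  B8:   IN=(all ⊤)   OUT=(all ⊤)

Merge at B1: IN[B1] = OUT[B0] = {a: ⊤, b: ⊤, c: ⊤, d: ⊤, e: ⊤, f: ⊤}
Applying B1's transfer function to that IN value gives OUT[B1] (row B1 above).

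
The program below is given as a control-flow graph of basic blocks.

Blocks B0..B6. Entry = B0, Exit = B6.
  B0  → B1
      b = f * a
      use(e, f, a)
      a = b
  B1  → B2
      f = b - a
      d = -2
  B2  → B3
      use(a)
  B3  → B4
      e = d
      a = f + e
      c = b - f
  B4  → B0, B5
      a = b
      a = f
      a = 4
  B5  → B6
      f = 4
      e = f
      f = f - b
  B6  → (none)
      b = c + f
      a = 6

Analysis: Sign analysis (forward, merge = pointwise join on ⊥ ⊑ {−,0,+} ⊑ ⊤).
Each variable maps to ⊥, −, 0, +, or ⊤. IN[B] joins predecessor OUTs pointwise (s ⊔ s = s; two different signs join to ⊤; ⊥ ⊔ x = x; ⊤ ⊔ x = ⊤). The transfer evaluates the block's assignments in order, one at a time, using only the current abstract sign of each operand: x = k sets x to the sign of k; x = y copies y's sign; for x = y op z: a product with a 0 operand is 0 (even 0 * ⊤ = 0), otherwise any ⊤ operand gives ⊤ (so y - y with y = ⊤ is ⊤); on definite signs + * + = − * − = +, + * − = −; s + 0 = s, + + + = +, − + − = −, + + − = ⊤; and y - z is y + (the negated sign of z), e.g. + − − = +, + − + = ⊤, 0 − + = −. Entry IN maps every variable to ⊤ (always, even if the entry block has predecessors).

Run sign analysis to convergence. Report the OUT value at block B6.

Answer: {a: +, b: ⊤, c: ⊤, d: -, e: +, f: ⊤}

Working:
Converged values:
  B0:  IN=(all ⊤)  OUT=(all ⊤)
  B1:  IN=(all ⊤)  OUT={d:-; rest ⊤}
  B2:  IN={d:-; rest ⊤}  OUT={d:-; rest ⊤}
  B3:  IN={d:-; rest ⊤}  OUT={d:-, e:-; rest ⊤}
  B4:  IN={d:-, e:-; rest ⊤}  OUT={a:+, d:-, e:-; rest ⊤}
  B5:  IN={a:+, d:-, e:-; rest ⊤}  OUT={a:+, d:-, e:+; rest ⊤}
  B6:  IN={a:+, d:-, e:+; rest ⊤}  OUT={a:+, d:-, e:+; rest ⊤}

Merge at B6: IN[B6] = OUT[B5] = {a: +, b: ⊤, c: ⊤, d: -, e: +, f: ⊤}
Applying B6's transfer function to that IN value gives OUT[B6] (row B6 above).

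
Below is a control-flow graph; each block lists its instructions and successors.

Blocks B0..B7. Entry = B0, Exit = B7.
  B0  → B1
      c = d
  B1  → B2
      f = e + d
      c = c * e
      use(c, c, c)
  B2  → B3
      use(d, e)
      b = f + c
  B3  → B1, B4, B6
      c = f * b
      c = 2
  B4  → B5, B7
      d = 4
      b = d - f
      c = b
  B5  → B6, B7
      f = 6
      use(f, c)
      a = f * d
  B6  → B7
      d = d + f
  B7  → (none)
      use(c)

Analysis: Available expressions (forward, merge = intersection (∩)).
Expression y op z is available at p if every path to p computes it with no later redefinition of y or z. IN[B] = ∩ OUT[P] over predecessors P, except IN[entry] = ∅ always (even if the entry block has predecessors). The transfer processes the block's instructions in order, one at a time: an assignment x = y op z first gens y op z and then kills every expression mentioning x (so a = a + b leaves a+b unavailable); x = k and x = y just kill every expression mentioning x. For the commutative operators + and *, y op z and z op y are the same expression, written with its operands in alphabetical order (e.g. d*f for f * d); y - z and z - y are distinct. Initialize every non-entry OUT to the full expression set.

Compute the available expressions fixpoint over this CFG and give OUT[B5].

Per-block solution:
  B0: | IN={} | OUT={}
  B1: | IN={} | OUT={d+e}
  B2: | IN={d+e} | OUT={c+f, d+e}
  B3: | IN={c+f, d+e} | OUT={b*f, d+e}
  B4: | IN={b*f, d+e} | OUT={d-f}
  B5: | IN={d-f} | OUT={d*f}
  B6: | IN={} | OUT={}
  B7: | IN={} | OUT={}

Merge at B5: IN[B5] = OUT[B4] = {d-f}
Applying B5's transfer function to that IN value gives OUT[B5] (row B5 above).

Answer: {d*f}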